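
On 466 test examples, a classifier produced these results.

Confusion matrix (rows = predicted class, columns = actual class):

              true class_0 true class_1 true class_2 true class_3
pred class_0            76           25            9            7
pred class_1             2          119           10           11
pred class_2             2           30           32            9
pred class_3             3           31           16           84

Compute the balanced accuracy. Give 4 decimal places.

0.6826

Balanced accuracy = mean of per-class recall.
  class_0: recall = 76/83 = 0.91566
  class_1: recall = 119/205 = 0.58049
  class_2: recall = 32/67 = 0.47761
  class_3: recall = 84/111 = 0.75676
Mean = (0.91566 + 0.58049 + 0.47761 + 0.75676) / 4 = 0.6826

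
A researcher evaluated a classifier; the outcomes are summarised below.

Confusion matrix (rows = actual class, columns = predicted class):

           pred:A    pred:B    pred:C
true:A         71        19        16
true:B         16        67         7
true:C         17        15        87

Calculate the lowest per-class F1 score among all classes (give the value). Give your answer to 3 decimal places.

Per-class F1 score (2·TP/(2·TP+FP+FN)):
  A: TP=71, FP=16+17=33, FN=19+16=35 → 142/210 = 0.6762
  B: TP=67, FP=19+15=34, FN=16+7=23 → 134/191 = 0.7016
  C: TP=87, FP=16+7=23, FN=17+15=32 → 174/229 = 0.7598
Lowest is class 'A' with F1 score = 0.676.

0.676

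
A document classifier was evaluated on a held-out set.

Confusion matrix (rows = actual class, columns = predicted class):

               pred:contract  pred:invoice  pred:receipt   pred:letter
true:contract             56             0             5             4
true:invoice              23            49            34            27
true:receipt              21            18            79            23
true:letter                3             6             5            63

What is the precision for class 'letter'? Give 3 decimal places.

0.538

precision = TP/(TP+FP).
letter: TP=63, FP=4+27+23=54 → 63/117 = 0.5385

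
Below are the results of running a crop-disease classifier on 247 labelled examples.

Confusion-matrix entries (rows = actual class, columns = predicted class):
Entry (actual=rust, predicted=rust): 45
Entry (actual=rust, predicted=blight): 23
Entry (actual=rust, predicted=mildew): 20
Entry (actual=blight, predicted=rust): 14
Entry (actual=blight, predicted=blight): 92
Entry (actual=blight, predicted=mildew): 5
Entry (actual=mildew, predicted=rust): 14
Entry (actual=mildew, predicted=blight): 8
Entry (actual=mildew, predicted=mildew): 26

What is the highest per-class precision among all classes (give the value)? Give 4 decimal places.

Per-class precision (TP/(TP+FP)):
  rust: TP=45, FP=14+14=28 → 45/73 = 0.61644
  blight: TP=92, FP=23+8=31 → 92/123 = 0.74797
  mildew: TP=26, FP=20+5=25 → 26/51 = 0.50980
Highest is class 'blight' with precision = 0.7480.

0.7480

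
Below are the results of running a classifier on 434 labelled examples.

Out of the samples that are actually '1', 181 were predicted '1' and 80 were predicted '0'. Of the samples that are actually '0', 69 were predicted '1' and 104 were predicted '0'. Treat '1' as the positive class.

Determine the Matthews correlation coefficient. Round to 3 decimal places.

MCC = (TP·TN − FP·FN) / √((TP+FP)(TP+FN)(TN+FP)(TN+FN))
Numerator = 181·104 − 69·80 = 13304
Denominator = √(250·261·173·184) = √2077038000 = 45574.5324
MCC = 13304 / 45574.5324 = 0.292

0.292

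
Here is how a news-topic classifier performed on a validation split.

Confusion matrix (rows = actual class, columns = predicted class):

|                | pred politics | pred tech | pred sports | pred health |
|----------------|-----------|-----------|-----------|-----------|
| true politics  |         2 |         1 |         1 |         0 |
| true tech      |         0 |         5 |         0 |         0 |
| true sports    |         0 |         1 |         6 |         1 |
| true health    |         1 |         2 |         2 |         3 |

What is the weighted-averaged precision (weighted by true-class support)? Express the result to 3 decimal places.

0.671

Per-class precision (TP/(TP+FP)):
  politics: TP=2, FP=0+0+1=1 → 2/3 = 0.6667
  tech: TP=5, FP=1+1+2=4 → 5/9 = 0.5556
  sports: TP=6, FP=1+0+2=3 → 6/9 = 0.6667
  health: TP=3, FP=0+0+1=1 → 3/4 = 0.7500
Weighted-precision = Σ (supportᵢ/N)·precisionᵢ with N=25: (4/25)·0.6667 + (5/25)·0.5556 + (8/25)·0.6667 + (8/25)·0.7500 = 0.671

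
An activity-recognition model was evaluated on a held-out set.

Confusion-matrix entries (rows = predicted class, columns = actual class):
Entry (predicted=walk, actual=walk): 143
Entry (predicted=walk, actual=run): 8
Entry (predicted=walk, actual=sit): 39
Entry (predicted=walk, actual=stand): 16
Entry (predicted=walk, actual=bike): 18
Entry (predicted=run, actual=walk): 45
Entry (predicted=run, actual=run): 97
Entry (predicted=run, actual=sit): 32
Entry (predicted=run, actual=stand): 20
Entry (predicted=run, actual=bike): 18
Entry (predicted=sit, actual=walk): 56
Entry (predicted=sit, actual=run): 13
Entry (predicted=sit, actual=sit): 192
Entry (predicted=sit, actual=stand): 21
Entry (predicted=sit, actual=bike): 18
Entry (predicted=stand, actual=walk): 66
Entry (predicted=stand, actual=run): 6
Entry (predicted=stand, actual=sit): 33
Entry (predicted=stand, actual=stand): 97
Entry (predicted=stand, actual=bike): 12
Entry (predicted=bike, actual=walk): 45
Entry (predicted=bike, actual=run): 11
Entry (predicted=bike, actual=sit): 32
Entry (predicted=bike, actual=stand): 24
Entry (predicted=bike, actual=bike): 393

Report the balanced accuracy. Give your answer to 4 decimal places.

0.6216

Balanced accuracy = mean of per-class recall.
  walk: recall = 143/355 = 0.40282
  run: recall = 97/135 = 0.71852
  sit: recall = 192/328 = 0.58537
  stand: recall = 97/178 = 0.54494
  bike: recall = 393/459 = 0.85621
Mean = (0.40282 + 0.71852 + 0.58537 + 0.54494 + 0.85621) / 5 = 0.6216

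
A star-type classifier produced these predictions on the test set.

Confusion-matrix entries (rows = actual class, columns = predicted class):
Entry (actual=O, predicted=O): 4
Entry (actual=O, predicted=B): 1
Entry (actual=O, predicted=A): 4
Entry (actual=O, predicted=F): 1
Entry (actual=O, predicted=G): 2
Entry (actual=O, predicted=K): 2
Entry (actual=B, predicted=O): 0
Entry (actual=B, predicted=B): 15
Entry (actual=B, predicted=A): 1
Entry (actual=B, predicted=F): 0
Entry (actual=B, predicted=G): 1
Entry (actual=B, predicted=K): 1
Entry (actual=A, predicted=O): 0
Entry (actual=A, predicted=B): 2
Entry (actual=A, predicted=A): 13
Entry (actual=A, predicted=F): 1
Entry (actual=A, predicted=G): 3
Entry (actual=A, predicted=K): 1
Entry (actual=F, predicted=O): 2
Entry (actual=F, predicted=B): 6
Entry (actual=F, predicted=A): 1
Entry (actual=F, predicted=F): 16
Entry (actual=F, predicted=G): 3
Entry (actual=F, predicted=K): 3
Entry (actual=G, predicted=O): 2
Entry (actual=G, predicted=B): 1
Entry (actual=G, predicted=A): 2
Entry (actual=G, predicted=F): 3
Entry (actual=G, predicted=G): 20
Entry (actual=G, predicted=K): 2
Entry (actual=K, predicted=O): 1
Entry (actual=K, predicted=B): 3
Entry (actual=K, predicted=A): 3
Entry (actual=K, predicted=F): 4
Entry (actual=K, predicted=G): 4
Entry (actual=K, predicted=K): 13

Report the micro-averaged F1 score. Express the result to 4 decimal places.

Micro-averaging pools counts across classes: ΣTP=81, ΣFP=60, ΣFN=60.
Micro-F1 score = 2·TP/(2·TP+FP+FN) on pooled counts = 0.5745 (equals overall accuracy in single-label multiclass).

0.5745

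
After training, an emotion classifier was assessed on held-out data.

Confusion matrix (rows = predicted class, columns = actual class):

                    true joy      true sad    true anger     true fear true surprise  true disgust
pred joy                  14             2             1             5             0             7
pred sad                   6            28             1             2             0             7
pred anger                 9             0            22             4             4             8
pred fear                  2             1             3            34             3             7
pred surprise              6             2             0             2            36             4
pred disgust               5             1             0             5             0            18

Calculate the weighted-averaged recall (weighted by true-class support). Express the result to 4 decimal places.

Per-class recall (TP/(TP+FN)):
  joy: TP=14, FN=6+9+2+6+5=28 → 14/42 = 0.33333
  sad: TP=28, FN=2+0+1+2+1=6 → 28/34 = 0.82353
  anger: TP=22, FN=1+1+3+0+0=5 → 22/27 = 0.81481
  fear: TP=34, FN=5+2+4+2+5=18 → 34/52 = 0.65385
  surprise: TP=36, FN=0+0+4+3+0=7 → 36/43 = 0.83721
  disgust: TP=18, FN=7+7+8+7+4=33 → 18/51 = 0.35294
Weighted-recall = Σ (supportᵢ/N)·recallᵢ with N=249: (42/249)·0.33333 + (34/249)·0.82353 + (27/249)·0.81481 + (52/249)·0.65385 + (43/249)·0.83721 + (51/249)·0.35294 = 0.6104

0.6104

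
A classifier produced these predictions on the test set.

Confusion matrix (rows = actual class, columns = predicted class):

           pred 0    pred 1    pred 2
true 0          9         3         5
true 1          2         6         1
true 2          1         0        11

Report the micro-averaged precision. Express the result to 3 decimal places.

Micro-averaging pools counts across classes: ΣTP=26, ΣFP=12, ΣFN=12.
Micro-precision = TP/(TP+FP) on pooled counts = 0.684 (equals overall accuracy in single-label multiclass).

0.684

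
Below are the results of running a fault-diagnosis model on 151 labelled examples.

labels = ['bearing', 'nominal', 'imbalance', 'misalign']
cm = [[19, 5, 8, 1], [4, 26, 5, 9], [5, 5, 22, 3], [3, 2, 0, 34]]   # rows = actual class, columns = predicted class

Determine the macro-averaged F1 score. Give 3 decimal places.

0.662

Per-class F1 score (2·TP/(2·TP+FP+FN)):
  bearing: TP=19, FP=4+5+3=12, FN=5+8+1=14 → 38/64 = 0.5938
  nominal: TP=26, FP=5+5+2=12, FN=4+5+9=18 → 52/82 = 0.6341
  imbalance: TP=22, FP=8+5+0=13, FN=5+5+3=13 → 44/70 = 0.6286
  misalign: TP=34, FP=1+9+3=13, FN=3+2+0=5 → 68/86 = 0.7907
Macro-F1 score = mean = (0.5938 + 0.6341 + 0.6286 + 0.7907) / 4 = 0.662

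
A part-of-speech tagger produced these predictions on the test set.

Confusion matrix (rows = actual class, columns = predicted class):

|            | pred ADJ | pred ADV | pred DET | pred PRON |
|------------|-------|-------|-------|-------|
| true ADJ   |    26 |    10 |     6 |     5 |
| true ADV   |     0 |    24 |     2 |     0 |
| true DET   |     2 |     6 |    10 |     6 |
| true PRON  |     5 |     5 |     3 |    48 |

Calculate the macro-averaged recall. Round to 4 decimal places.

0.6700

Per-class recall (TP/(TP+FN)):
  ADJ: TP=26, FN=10+6+5=21 → 26/47 = 0.55319
  ADV: TP=24, FN=0+2+0=2 → 24/26 = 0.92308
  DET: TP=10, FN=2+6+6=14 → 10/24 = 0.41667
  PRON: TP=48, FN=5+5+3=13 → 48/61 = 0.78689
Macro-recall = mean = (0.55319 + 0.92308 + 0.41667 + 0.78689) / 4 = 0.6700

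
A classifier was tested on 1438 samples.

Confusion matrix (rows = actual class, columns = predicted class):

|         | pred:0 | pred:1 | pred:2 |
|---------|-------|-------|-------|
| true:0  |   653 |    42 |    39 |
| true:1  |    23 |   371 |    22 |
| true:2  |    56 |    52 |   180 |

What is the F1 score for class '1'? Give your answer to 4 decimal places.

0.8422

F1 score = 2·TP/(2·TP+FP+FN).
1: TP=371, FP=42+52=94, FN=23+22=45 → 742/881 = 0.84222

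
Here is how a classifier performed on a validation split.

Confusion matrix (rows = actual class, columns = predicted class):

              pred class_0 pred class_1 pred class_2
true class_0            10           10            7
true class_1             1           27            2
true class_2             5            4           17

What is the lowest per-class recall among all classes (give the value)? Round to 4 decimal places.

0.3704

Per-class recall (TP/(TP+FN)):
  class_0: TP=10, FN=10+7=17 → 10/27 = 0.37037
  class_1: TP=27, FN=1+2=3 → 27/30 = 0.90000
  class_2: TP=17, FN=5+4=9 → 17/26 = 0.65385
Lowest is class 'class_0' with recall = 0.3704.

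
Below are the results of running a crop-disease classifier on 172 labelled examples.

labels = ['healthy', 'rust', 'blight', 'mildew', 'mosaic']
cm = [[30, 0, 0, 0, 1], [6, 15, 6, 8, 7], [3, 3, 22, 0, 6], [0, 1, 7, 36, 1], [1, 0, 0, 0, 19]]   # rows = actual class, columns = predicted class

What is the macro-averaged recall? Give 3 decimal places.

0.744

Per-class recall (TP/(TP+FN)):
  healthy: TP=30, FN=0+0+0+1=1 → 30/31 = 0.9677
  rust: TP=15, FN=6+6+8+7=27 → 15/42 = 0.3571
  blight: TP=22, FN=3+3+0+6=12 → 22/34 = 0.6471
  mildew: TP=36, FN=0+1+7+1=9 → 36/45 = 0.8000
  mosaic: TP=19, FN=1+0+0+0=1 → 19/20 = 0.9500
Macro-recall = mean = (0.9677 + 0.3571 + 0.6471 + 0.8000 + 0.9500) / 5 = 0.744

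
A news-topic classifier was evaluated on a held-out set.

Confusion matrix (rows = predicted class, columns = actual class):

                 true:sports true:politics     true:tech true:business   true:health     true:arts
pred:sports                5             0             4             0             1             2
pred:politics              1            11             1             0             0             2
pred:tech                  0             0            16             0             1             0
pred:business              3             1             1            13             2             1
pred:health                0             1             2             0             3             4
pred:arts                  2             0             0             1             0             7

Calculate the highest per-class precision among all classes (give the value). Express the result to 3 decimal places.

Per-class precision (TP/(TP+FP)):
  sports: TP=5, FP=0+4+0+1+2=7 → 5/12 = 0.4167
  politics: TP=11, FP=1+1+0+0+2=4 → 11/15 = 0.7333
  tech: TP=16, FP=0+0+0+1+0=1 → 16/17 = 0.9412
  business: TP=13, FP=3+1+1+2+1=8 → 13/21 = 0.6190
  health: TP=3, FP=0+1+2+0+4=7 → 3/10 = 0.3000
  arts: TP=7, FP=2+0+0+1+0=3 → 7/10 = 0.7000
Highest is class 'tech' with precision = 0.941.

0.941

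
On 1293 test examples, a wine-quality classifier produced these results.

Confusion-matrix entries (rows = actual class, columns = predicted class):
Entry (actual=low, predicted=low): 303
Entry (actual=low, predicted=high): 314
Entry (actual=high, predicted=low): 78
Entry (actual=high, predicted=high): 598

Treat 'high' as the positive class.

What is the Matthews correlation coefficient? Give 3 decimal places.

0.412

MCC = (TP·TN − FP·FN) / √((TP+FP)(TP+FN)(TN+FP)(TN+FN))
Numerator = 598·303 − 314·78 = 156702
Denominator = √(912·676·617·381) = √144927791424 = 380693.8290
MCC = 156702 / 380693.8290 = 0.412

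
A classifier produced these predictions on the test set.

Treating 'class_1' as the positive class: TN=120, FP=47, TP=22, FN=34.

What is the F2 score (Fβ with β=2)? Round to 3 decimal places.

Fβ = (1+β²)·TP / ((1+β²)·TP + β²·FN + FP), with β²=4
= 5·22 / (5·22 + 4·34 + 47) = 0.375

0.375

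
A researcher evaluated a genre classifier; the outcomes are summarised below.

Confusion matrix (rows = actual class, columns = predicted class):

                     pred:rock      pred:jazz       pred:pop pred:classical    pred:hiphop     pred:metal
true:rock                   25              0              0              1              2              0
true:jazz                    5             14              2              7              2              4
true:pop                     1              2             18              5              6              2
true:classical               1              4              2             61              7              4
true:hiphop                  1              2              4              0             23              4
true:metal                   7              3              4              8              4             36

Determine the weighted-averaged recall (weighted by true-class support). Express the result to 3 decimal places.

0.653

Per-class recall (TP/(TP+FN)):
  rock: TP=25, FN=0+0+1+2+0=3 → 25/28 = 0.8929
  jazz: TP=14, FN=5+2+7+2+4=20 → 14/34 = 0.4118
  pop: TP=18, FN=1+2+5+6+2=16 → 18/34 = 0.5294
  classical: TP=61, FN=1+4+2+7+4=18 → 61/79 = 0.7722
  hiphop: TP=23, FN=1+2+4+0+4=11 → 23/34 = 0.6765
  metal: TP=36, FN=7+3+4+8+4=26 → 36/62 = 0.5806
Weighted-recall = Σ (supportᵢ/N)·recallᵢ with N=271: (28/271)·0.8929 + (34/271)·0.4118 + (34/271)·0.5294 + (79/271)·0.7722 + (34/271)·0.6765 + (62/271)·0.5806 = 0.653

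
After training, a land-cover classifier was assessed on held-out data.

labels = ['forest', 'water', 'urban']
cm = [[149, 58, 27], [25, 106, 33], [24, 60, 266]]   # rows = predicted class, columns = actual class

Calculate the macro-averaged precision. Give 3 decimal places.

0.681

Per-class precision (TP/(TP+FP)):
  forest: TP=149, FP=58+27=85 → 149/234 = 0.6368
  water: TP=106, FP=25+33=58 → 106/164 = 0.6463
  urban: TP=266, FP=24+60=84 → 266/350 = 0.7600
Macro-precision = mean = (0.6368 + 0.6463 + 0.7600) / 3 = 0.681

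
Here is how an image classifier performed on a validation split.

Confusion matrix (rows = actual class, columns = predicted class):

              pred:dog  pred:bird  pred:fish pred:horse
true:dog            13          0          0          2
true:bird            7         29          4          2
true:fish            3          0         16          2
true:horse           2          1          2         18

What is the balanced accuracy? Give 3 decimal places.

0.775

Balanced accuracy = mean of per-class recall.
  dog: recall = 13/15 = 0.8667
  bird: recall = 29/42 = 0.6905
  fish: recall = 16/21 = 0.7619
  horse: recall = 18/23 = 0.7826
Mean = (0.8667 + 0.6905 + 0.7619 + 0.7826) / 4 = 0.775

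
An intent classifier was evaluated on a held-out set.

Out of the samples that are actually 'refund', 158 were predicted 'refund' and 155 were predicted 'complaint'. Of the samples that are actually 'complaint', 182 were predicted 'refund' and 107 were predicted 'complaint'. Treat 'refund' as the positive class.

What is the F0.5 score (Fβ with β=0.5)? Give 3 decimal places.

0.472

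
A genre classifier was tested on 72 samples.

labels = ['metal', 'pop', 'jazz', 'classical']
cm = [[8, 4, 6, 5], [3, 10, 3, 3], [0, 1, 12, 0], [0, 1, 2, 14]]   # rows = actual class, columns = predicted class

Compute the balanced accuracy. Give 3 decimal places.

0.655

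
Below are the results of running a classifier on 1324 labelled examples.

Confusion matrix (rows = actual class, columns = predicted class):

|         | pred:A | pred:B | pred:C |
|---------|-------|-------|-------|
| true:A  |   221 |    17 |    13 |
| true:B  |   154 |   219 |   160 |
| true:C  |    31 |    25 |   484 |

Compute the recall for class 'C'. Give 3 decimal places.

0.896

recall = TP/(TP+FN).
C: TP=484, FN=31+25=56 → 484/540 = 0.8963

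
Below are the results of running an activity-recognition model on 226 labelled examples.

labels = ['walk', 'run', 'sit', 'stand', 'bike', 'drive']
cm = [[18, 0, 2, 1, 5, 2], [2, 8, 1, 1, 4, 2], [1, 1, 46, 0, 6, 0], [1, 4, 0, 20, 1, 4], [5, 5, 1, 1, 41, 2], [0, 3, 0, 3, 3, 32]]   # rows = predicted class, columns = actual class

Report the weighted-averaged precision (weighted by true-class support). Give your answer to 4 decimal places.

0.7262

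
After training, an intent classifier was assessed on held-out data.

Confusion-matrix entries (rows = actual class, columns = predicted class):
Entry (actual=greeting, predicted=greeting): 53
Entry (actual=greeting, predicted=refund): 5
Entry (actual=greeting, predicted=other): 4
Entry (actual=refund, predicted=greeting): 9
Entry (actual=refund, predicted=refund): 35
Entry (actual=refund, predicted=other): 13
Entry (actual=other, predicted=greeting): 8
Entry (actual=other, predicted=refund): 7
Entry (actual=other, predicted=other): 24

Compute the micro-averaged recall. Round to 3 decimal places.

0.709

Micro-averaging pools counts across classes: ΣTP=112, ΣFP=46, ΣFN=46.
Micro-recall = TP/(TP+FN) on pooled counts = 0.709 (equals overall accuracy in single-label multiclass).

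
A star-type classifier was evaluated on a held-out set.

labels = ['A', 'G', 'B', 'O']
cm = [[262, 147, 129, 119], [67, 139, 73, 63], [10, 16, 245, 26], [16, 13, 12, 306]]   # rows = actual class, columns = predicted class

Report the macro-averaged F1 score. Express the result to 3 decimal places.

0.575

Per-class F1 score (2·TP/(2·TP+FP+FN)):
  A: TP=262, FP=67+10+16=93, FN=147+129+119=395 → 524/1012 = 0.5178
  G: TP=139, FP=147+16+13=176, FN=67+73+63=203 → 278/657 = 0.4231
  B: TP=245, FP=129+73+12=214, FN=10+16+26=52 → 490/756 = 0.6481
  O: TP=306, FP=119+63+26=208, FN=16+13+12=41 → 612/861 = 0.7108
Macro-F1 score = mean = (0.5178 + 0.4231 + 0.6481 + 0.7108) / 4 = 0.575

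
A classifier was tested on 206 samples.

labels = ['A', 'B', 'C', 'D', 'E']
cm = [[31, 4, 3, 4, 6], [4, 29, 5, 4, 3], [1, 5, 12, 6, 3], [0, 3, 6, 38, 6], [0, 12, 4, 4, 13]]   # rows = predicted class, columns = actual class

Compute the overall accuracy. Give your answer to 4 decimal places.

0.5971

Accuracy = trace / total = (31+29+12+38+13=123) / 206 = 123/206 = 0.5971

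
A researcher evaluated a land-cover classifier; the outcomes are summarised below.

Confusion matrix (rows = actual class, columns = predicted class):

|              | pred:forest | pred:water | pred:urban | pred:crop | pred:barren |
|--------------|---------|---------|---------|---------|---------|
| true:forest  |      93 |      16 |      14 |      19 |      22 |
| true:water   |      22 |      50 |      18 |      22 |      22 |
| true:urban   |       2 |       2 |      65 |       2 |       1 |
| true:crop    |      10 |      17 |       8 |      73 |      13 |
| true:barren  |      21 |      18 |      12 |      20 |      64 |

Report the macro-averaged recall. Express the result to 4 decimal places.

Per-class recall (TP/(TP+FN)):
  forest: TP=93, FN=16+14+19+22=71 → 93/164 = 0.56707
  water: TP=50, FN=22+18+22+22=84 → 50/134 = 0.37313
  urban: TP=65, FN=2+2+2+1=7 → 65/72 = 0.90278
  crop: TP=73, FN=10+17+8+13=48 → 73/121 = 0.60331
  barren: TP=64, FN=21+18+12+20=71 → 64/135 = 0.47407
Macro-recall = mean = (0.56707 + 0.37313 + 0.90278 + 0.60331 + 0.47407) / 5 = 0.5841

0.5841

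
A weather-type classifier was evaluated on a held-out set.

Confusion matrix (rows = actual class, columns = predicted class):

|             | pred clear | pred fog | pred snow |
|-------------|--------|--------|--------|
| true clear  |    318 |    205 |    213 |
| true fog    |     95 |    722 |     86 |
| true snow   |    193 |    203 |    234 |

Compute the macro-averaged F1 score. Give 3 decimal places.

0.529

Per-class F1 score (2·TP/(2·TP+FP+FN)):
  clear: TP=318, FP=95+193=288, FN=205+213=418 → 636/1342 = 0.4739
  fog: TP=722, FP=205+203=408, FN=95+86=181 → 1444/2033 = 0.7103
  snow: TP=234, FP=213+86=299, FN=193+203=396 → 468/1163 = 0.4024
Macro-F1 score = mean = (0.4739 + 0.7103 + 0.4024) / 3 = 0.529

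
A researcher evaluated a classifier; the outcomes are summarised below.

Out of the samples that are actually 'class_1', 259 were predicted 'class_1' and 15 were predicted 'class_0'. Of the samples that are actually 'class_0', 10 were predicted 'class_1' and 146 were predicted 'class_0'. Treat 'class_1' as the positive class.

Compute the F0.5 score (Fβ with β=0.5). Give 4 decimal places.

0.9593

Fβ = (1+β²)·TP / ((1+β²)·TP + β²·FN + FP), with β²=1/4
= 1.25·259 / (1.25·259 + 0.25·15 + 10) = 0.9593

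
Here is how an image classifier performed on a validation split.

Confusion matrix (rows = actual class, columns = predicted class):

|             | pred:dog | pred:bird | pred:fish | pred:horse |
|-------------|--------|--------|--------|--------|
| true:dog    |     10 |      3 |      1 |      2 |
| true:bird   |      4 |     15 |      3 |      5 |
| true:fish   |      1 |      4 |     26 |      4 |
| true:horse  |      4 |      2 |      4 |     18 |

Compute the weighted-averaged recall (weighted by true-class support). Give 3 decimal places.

0.651

Per-class recall (TP/(TP+FN)):
  dog: TP=10, FN=3+1+2=6 → 10/16 = 0.6250
  bird: TP=15, FN=4+3+5=12 → 15/27 = 0.5556
  fish: TP=26, FN=1+4+4=9 → 26/35 = 0.7429
  horse: TP=18, FN=4+2+4=10 → 18/28 = 0.6429
Weighted-recall = Σ (supportᵢ/N)·recallᵢ with N=106: (16/106)·0.6250 + (27/106)·0.5556 + (35/106)·0.7429 + (28/106)·0.6429 = 0.651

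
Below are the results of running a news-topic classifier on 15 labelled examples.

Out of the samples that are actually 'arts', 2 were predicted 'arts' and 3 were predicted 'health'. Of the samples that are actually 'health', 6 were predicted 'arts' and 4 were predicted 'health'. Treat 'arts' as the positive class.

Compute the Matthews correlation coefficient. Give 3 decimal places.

-0.189

MCC = (TP·TN − FP·FN) / √((TP+FP)(TP+FN)(TN+FP)(TN+FN))
Numerator = 2·4 − 6·3 = -10
Denominator = √(8·5·10·7) = √2800 = 52.9150
MCC = -10 / 52.9150 = -0.189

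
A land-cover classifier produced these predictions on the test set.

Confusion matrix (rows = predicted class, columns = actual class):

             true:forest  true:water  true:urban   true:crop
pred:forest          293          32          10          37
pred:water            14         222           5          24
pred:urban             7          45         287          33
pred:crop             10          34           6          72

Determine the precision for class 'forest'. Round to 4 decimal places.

0.7876

Treat 'forest' as positive and all other classes as negative.
precision = TP/(TP+FP).
forest: TP=293, FP=32+10+37=79 → 293/372 = 0.78763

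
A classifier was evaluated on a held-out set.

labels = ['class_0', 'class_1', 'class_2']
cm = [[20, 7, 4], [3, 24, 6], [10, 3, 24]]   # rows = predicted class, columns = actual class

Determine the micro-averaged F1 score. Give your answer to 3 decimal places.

0.673

Micro-averaging pools counts across classes: ΣTP=68, ΣFP=33, ΣFN=33.
Micro-F1 score = 2·TP/(2·TP+FP+FN) on pooled counts = 0.673 (equals overall accuracy in single-label multiclass).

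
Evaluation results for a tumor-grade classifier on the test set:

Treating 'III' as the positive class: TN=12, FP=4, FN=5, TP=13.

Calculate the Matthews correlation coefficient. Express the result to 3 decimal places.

MCC = (TP·TN − FP·FN) / √((TP+FP)(TP+FN)(TN+FP)(TN+FN))
Numerator = 13·12 − 4·5 = 136
Denominator = √(17·18·16·17) = √83232 = 288.4996
MCC = 136 / 288.4996 = 0.471

0.471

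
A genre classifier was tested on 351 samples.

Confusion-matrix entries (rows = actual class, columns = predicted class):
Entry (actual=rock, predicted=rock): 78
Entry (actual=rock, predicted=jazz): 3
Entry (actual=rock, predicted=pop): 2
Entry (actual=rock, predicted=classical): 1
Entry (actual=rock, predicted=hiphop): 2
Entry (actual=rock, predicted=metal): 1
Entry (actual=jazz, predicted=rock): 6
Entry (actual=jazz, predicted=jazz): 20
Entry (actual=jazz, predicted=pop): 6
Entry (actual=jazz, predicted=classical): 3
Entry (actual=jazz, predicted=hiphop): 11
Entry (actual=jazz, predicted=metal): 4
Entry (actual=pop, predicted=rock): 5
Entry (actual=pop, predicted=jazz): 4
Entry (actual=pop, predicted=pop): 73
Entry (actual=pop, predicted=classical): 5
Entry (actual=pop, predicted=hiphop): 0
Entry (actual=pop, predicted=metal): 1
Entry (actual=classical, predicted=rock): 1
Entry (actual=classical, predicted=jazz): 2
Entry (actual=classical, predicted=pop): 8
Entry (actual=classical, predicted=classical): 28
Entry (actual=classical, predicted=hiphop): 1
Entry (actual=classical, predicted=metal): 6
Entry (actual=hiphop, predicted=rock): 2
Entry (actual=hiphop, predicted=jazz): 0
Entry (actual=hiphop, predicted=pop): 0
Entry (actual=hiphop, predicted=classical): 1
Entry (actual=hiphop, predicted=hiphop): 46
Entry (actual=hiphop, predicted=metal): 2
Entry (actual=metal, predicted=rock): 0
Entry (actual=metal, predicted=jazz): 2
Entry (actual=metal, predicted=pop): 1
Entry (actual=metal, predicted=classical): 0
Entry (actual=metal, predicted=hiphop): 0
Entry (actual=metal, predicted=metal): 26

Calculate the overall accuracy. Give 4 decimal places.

0.7721

Accuracy = trace / total = (78+20+73+28+46+26=271) / 351 = 271/351 = 0.7721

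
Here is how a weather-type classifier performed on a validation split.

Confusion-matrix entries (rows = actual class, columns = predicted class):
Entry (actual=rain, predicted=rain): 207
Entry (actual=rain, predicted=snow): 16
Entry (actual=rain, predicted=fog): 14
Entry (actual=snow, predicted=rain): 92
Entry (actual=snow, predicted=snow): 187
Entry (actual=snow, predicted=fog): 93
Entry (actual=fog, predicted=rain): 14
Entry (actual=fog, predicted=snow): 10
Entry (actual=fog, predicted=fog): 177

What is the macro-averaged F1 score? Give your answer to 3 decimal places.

0.707

Per-class F1 score (2·TP/(2·TP+FP+FN)):
  rain: TP=207, FP=92+14=106, FN=16+14=30 → 414/550 = 0.7527
  snow: TP=187, FP=16+10=26, FN=92+93=185 → 374/585 = 0.6393
  fog: TP=177, FP=14+93=107, FN=14+10=24 → 354/485 = 0.7299
Macro-F1 score = mean = (0.7527 + 0.6393 + 0.7299) / 3 = 0.707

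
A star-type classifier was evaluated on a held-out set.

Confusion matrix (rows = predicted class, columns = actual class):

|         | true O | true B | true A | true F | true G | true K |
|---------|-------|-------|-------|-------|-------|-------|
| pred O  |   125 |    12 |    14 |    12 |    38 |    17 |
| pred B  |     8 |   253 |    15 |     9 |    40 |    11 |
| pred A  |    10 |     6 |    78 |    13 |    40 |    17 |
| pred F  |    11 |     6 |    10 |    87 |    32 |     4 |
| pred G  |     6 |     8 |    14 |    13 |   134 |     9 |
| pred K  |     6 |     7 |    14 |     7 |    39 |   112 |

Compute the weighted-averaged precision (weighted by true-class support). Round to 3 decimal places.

0.650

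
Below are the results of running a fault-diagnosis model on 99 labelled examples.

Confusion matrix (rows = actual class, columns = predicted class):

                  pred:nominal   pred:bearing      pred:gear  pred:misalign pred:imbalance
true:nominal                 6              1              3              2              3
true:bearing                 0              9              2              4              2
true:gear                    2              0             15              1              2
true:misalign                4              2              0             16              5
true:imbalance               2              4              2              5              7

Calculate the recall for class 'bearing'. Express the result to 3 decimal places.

recall = TP/(TP+FN).
bearing: TP=9, FN=0+2+4+2=8 → 9/17 = 0.5294

0.529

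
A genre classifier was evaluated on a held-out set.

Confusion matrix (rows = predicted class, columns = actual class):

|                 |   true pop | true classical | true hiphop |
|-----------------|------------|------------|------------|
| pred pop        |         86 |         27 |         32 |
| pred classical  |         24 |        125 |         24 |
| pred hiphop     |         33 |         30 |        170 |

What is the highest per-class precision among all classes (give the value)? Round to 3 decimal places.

0.730

Per-class precision (TP/(TP+FP)):
  pop: TP=86, FP=27+32=59 → 86/145 = 0.5931
  classical: TP=125, FP=24+24=48 → 125/173 = 0.7225
  hiphop: TP=170, FP=33+30=63 → 170/233 = 0.7296
Highest is class 'hiphop' with precision = 0.730.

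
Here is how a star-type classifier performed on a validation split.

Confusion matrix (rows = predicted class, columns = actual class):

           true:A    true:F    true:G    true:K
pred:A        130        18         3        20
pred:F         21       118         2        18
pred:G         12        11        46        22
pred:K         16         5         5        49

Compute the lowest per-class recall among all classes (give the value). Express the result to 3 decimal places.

0.450

Per-class recall (TP/(TP+FN)):
  A: TP=130, FN=21+12+16=49 → 130/179 = 0.7263
  F: TP=118, FN=18+11+5=34 → 118/152 = 0.7763
  G: TP=46, FN=3+2+5=10 → 46/56 = 0.8214
  K: TP=49, FN=20+18+22=60 → 49/109 = 0.4495
Lowest is class 'K' with recall = 0.450.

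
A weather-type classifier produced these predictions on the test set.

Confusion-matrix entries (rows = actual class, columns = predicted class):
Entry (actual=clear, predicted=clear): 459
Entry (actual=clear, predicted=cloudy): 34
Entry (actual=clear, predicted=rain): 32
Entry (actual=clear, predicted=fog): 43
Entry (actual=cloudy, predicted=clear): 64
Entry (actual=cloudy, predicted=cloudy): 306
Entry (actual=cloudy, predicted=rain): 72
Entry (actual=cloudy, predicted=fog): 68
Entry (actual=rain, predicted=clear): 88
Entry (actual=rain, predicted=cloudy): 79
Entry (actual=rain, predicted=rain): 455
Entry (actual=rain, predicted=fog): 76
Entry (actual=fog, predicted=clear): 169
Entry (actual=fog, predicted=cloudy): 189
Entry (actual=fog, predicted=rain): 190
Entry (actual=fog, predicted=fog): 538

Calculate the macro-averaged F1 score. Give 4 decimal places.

Per-class F1 score (2·TP/(2·TP+FP+FN)):
  clear: TP=459, FP=64+88+169=321, FN=34+32+43=109 → 918/1348 = 0.68101
  cloudy: TP=306, FP=34+79+189=302, FN=64+72+68=204 → 612/1118 = 0.54741
  rain: TP=455, FP=32+72+190=294, FN=88+79+76=243 → 910/1447 = 0.62889
  fog: TP=538, FP=43+68+76=187, FN=169+189+190=548 → 1076/1811 = 0.59415
Macro-F1 score = mean = (0.68101 + 0.54741 + 0.62889 + 0.59415) / 4 = 0.6129

0.6129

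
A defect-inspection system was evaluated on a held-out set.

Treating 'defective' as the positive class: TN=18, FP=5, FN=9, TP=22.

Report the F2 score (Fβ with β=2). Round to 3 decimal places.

Fβ = (1+β²)·TP / ((1+β²)·TP + β²·FN + FP), with β²=4
= 5·22 / (5·22 + 4·9 + 5) = 0.728

0.728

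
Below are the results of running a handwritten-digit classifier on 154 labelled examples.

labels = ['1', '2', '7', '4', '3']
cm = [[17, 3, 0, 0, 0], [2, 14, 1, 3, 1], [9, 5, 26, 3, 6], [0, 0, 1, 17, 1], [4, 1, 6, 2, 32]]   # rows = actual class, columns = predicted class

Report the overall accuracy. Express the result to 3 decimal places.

Accuracy = trace / total = (17+14+26+17+32=106) / 154 = 106/154 = 0.688

0.688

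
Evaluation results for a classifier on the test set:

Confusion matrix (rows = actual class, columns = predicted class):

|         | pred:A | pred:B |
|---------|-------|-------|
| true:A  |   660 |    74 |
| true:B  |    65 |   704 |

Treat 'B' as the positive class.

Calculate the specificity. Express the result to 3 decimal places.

Specificity = TN/(TN+FP) = 660/(660+74) = 0.899

0.899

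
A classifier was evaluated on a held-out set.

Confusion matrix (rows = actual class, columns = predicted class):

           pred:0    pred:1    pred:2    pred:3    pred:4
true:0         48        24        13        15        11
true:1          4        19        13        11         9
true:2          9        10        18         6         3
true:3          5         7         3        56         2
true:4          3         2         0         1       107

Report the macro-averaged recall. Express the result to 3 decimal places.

0.575

Per-class recall (TP/(TP+FN)):
  0: TP=48, FN=24+13+15+11=63 → 48/111 = 0.4324
  1: TP=19, FN=4+13+11+9=37 → 19/56 = 0.3393
  2: TP=18, FN=9+10+6+3=28 → 18/46 = 0.3913
  3: TP=56, FN=5+7+3+2=17 → 56/73 = 0.7671
  4: TP=107, FN=3+2+0+1=6 → 107/113 = 0.9469
Macro-recall = mean = (0.4324 + 0.3393 + 0.3913 + 0.7671 + 0.9469) / 5 = 0.575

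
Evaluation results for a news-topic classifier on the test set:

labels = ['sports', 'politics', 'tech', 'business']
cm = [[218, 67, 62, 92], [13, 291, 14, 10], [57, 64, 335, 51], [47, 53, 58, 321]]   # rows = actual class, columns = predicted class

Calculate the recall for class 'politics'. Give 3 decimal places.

0.887

Treat 'politics' as positive and all other classes as negative.
recall = TP/(TP+FN).
politics: TP=291, FN=13+14+10=37 → 291/328 = 0.8872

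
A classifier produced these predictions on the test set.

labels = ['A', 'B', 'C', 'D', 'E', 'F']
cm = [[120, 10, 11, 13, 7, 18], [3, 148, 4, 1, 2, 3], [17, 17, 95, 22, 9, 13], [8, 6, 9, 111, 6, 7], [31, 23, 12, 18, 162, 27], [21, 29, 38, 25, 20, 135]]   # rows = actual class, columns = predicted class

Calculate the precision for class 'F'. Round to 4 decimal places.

precision = TP/(TP+FP).
F: TP=135, FP=18+3+13+7+27=68 → 135/203 = 0.66502

0.6650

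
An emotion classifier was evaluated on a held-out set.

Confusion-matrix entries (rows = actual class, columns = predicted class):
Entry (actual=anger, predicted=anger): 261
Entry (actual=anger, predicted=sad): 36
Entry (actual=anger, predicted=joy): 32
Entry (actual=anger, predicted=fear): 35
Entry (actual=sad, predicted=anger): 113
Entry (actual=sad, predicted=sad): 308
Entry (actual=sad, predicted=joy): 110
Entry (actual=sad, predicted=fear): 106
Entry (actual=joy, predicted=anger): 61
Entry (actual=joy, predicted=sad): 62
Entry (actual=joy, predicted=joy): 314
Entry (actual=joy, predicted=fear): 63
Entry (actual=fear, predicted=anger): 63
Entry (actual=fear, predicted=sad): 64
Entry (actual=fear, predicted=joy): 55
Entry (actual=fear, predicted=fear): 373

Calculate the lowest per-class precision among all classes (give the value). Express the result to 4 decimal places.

Per-class precision (TP/(TP+FP)):
  anger: TP=261, FP=113+61+63=237 → 261/498 = 0.52410
  sad: TP=308, FP=36+62+64=162 → 308/470 = 0.65532
  joy: TP=314, FP=32+110+55=197 → 314/511 = 0.61448
  fear: TP=373, FP=35+106+63=204 → 373/577 = 0.64645
Lowest is class 'anger' with precision = 0.5241.

0.5241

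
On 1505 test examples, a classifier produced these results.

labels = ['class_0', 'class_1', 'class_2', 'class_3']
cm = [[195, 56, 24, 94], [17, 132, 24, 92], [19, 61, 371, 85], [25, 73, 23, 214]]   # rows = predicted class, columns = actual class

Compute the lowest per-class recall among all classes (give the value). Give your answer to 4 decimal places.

0.4099

Per-class recall (TP/(TP+FN)):
  class_0: TP=195, FN=17+19+25=61 → 195/256 = 0.76172
  class_1: TP=132, FN=56+61+73=190 → 132/322 = 0.40994
  class_2: TP=371, FN=24+24+23=71 → 371/442 = 0.83937
  class_3: TP=214, FN=94+92+85=271 → 214/485 = 0.44124
Lowest is class 'class_1' with recall = 0.4099.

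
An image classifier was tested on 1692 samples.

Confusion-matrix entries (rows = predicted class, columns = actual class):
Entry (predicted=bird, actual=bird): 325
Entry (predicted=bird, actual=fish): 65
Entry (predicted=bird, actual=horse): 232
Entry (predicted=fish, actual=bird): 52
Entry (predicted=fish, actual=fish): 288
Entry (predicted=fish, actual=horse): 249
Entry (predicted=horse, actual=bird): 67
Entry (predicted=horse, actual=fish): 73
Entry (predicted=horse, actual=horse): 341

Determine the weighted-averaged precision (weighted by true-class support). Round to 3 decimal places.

Per-class precision (TP/(TP+FP)):
  bird: TP=325, FP=65+232=297 → 325/622 = 0.5225
  fish: TP=288, FP=52+249=301 → 288/589 = 0.4890
  horse: TP=341, FP=67+73=140 → 341/481 = 0.7089
Weighted-precision = Σ (supportᵢ/N)·precisionᵢ with N=1692: (444/1692)·0.5225 + (426/1692)·0.4890 + (822/1692)·0.7089 = 0.605

0.605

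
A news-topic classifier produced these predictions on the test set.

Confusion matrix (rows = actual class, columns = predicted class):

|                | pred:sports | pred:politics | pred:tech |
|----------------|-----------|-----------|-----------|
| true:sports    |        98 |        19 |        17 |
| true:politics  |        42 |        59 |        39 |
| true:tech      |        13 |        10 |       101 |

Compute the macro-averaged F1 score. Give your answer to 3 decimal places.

Per-class F1 score (2·TP/(2·TP+FP+FN)):
  sports: TP=98, FP=42+13=55, FN=19+17=36 → 196/287 = 0.6829
  politics: TP=59, FP=19+10=29, FN=42+39=81 → 118/228 = 0.5175
  tech: TP=101, FP=17+39=56, FN=13+10=23 → 202/281 = 0.7189
Macro-F1 score = mean = (0.6829 + 0.5175 + 0.7189) / 3 = 0.640

0.640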